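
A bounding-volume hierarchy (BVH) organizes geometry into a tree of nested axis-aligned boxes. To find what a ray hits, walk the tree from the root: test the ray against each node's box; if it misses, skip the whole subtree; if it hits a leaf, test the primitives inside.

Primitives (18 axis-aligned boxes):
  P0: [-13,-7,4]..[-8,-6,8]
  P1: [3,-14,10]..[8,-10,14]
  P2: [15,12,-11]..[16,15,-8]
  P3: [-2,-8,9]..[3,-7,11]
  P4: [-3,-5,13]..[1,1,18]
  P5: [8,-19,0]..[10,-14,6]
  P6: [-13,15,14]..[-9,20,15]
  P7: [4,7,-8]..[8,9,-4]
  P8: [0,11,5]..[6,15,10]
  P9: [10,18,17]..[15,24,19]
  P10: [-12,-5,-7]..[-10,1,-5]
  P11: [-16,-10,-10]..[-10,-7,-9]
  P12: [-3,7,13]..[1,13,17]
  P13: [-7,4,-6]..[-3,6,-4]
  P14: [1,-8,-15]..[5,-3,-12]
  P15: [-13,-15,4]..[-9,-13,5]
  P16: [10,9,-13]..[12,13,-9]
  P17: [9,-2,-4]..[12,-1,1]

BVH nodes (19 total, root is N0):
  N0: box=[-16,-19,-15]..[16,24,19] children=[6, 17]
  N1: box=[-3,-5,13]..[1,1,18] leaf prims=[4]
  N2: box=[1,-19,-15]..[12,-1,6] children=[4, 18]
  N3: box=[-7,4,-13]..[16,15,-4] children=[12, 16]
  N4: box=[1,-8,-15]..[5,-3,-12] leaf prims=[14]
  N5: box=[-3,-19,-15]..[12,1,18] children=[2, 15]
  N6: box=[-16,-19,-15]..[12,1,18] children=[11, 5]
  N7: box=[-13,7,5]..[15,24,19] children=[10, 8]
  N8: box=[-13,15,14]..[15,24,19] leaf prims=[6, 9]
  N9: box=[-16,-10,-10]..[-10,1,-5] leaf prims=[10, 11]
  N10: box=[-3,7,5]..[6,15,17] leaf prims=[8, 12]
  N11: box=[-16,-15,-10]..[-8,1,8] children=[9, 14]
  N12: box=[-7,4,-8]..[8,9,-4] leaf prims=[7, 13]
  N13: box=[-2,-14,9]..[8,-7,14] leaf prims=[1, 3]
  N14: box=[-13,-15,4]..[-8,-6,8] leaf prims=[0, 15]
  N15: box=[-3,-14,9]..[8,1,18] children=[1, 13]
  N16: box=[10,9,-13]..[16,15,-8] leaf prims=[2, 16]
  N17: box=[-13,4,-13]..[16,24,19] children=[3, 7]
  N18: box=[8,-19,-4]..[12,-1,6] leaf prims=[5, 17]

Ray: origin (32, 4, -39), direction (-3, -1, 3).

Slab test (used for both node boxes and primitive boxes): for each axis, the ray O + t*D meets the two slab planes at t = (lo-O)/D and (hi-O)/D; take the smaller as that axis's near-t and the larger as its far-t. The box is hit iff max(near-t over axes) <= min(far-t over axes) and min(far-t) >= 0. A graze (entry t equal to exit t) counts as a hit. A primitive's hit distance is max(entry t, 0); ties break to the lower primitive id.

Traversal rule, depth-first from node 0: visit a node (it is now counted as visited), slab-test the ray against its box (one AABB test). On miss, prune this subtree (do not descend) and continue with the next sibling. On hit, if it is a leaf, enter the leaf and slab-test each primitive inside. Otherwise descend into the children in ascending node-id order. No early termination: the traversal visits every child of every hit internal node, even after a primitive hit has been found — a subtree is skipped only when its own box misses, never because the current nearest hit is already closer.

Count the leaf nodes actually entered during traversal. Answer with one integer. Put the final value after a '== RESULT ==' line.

Traverse from the root:
N0 x:[16/3,16] y:[-20,23] z:[8,58/3] -> hit [8,16], descend [6, 17]
  N6 x:[20/3,16] y:[3,23] z:[8,19] -> hit [8,16], descend [5, 11]
    N5 x:[20/3,35/3] y:[3,23] z:[8,19] -> hit [8,35/3], descend [2, 15]
      N2 x:[20/3,31/3] y:[5,23] z:[8,15] -> hit [8,31/3], descend [4, 18]
        N4 x:[9,31/3] y:[7,12] z:[8,9] -> hit [9,9] leaf, test {P14@t=9}
        N18 x:[20/3,8] y:[5,23] z:[35/3,15] -> miss, prune
      N15 x:[8,35/3] y:[3,18] z:[16,19] -> miss, prune
    N11 x:[40/3,16] y:[3,19] z:[29/3,47/3] -> hit [40/3,47/3], descend [9, 14]
      N9 x:[14,16] y:[3,14] z:[29/3,34/3] -> miss, prune
      N14 x:[40/3,15] y:[10,19] z:[43/3,47/3] -> hit [43/3,15] leaf, test {P0(miss), P15(miss)}
  N17 x:[16/3,15] y:[-20,0] z:[26/3,58/3] -> miss, prune

Summary -> nodes [0, 6, 5, 2, 4, 18, 15, 11, 9, 14, 17]; box-tests=11; leaf-entries=2; first=P14

== RESULT ==
2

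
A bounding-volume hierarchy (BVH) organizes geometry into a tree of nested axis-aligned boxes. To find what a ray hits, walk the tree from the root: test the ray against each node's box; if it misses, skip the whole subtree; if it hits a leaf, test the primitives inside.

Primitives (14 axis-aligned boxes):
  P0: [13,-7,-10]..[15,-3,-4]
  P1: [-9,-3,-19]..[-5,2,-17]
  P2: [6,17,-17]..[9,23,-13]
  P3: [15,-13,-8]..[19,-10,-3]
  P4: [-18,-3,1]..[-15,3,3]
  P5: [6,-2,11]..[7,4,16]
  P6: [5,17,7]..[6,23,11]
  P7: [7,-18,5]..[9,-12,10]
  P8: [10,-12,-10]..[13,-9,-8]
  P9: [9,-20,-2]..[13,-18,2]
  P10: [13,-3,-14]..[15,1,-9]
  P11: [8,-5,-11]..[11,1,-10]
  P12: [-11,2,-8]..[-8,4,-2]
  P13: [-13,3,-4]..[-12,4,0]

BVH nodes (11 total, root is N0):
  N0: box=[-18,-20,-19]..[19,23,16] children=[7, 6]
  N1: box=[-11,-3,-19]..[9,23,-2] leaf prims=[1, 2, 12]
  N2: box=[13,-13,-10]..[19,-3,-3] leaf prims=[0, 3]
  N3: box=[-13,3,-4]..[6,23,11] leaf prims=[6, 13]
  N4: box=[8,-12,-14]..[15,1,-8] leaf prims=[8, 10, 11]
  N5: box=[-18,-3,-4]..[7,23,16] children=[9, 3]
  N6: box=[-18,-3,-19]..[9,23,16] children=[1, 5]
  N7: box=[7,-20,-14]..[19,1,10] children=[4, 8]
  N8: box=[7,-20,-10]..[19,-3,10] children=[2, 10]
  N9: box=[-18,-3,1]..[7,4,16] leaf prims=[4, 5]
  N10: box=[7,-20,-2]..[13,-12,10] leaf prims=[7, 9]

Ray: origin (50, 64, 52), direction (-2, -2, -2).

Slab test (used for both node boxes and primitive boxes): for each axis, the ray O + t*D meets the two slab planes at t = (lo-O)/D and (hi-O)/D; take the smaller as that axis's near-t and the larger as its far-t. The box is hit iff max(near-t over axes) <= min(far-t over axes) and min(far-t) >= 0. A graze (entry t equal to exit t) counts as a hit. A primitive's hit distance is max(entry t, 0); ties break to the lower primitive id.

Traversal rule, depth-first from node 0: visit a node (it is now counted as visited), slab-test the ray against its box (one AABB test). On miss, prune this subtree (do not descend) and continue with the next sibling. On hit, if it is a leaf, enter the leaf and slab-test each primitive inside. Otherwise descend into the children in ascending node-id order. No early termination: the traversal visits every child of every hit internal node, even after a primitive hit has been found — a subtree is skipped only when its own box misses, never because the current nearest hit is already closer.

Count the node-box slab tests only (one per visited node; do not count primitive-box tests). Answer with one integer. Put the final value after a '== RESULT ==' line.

Walk:
N0 x:[31/2,34] y:[41/2,42] z:[18,71/2] -> hit [41/2,34], descend [6, 7]
  N6 x:[41/2,34] y:[41/2,67/2] z:[18,71/2] -> hit [41/2,67/2], descend [1, 5]
    N1 x:[41/2,61/2] y:[41/2,67/2] z:[27,71/2] -> hit [27,61/2] leaf, test {P1(miss), P2(miss), P12@t=30}
    N5 x:[43/2,34] y:[41/2,67/2] z:[18,28] -> hit [43/2,28], descend [3, 9]
      N3 x:[22,63/2] y:[41/2,61/2] z:[41/2,28] -> hit [22,28] leaf, test {P6@t=22, P13(miss)}
      N9 x:[43/2,34] y:[30,67/2] z:[18,51/2] -> miss, prune
  N7 x:[31/2,43/2] y:[63/2,42] z:[21,33] -> miss, prune

Summary -> nodes [0, 6, 1, 5, 3, 9, 7]; box-tests=7; leaf-entries=2; first=P6

== RESULT ==
7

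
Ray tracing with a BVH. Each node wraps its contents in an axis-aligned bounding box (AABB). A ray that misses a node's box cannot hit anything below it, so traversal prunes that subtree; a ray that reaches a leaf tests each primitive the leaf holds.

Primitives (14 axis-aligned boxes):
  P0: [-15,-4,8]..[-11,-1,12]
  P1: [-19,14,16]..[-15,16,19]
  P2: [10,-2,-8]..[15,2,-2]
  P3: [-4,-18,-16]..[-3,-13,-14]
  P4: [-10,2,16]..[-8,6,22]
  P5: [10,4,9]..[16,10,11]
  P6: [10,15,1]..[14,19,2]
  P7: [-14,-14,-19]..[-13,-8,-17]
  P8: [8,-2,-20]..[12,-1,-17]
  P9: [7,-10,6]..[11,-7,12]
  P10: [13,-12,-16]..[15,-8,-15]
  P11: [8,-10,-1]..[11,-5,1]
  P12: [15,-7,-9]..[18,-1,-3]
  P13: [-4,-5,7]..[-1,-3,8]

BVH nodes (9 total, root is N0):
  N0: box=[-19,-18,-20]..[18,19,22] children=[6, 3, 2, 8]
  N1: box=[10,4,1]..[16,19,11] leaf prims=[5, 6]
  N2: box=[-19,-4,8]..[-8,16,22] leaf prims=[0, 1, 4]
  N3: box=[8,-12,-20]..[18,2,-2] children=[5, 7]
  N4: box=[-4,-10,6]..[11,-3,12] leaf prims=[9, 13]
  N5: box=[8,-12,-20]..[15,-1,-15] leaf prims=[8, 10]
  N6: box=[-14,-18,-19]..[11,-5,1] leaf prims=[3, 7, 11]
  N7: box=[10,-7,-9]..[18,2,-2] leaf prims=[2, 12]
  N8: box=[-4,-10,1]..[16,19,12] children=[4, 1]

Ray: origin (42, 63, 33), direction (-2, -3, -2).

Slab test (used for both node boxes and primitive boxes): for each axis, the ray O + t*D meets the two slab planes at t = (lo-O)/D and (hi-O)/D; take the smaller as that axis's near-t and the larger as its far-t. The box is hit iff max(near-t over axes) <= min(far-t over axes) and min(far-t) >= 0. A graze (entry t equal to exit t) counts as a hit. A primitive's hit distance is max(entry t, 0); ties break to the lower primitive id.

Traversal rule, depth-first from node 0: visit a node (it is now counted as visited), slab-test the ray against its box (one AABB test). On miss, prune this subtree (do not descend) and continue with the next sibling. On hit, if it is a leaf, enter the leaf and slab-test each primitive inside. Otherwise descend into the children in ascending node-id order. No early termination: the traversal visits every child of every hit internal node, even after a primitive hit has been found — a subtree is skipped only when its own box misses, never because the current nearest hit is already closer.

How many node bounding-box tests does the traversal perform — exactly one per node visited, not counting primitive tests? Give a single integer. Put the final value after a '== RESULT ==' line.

Traverse from the root:
N0 x:[12,61/2] y:[44/3,27] z:[11/2,53/2] -> hit [44/3,53/2], descend [2, 3, 6, 8]
  N2 x:[25,61/2] y:[47/3,67/3] z:[11/2,25/2] -> miss, prune
  N3 x:[12,17] y:[61/3,25] z:[35/2,53/2] -> miss, prune
  N6 x:[31/2,28] y:[68/3,27] z:[16,26] -> hit [68/3,26] leaf, test {P3(miss), P7(miss), P11(miss)}
  N8 x:[13,23] y:[44/3,73/3] z:[21/2,16] -> hit [44/3,16], descend [1, 4]
    N1 x:[13,16] y:[44/3,59/3] z:[11,16] -> hit [44/3,16] leaf, test {P5(miss), P6@t=31/2}
    N4 x:[31/2,23] y:[22,73/3] z:[21/2,27/2] -> miss, prune

Summary -> nodes [0, 2, 3, 6, 8, 1, 4]; box-tests=7; leaf-entries=2; first=P6

== RESULT ==
7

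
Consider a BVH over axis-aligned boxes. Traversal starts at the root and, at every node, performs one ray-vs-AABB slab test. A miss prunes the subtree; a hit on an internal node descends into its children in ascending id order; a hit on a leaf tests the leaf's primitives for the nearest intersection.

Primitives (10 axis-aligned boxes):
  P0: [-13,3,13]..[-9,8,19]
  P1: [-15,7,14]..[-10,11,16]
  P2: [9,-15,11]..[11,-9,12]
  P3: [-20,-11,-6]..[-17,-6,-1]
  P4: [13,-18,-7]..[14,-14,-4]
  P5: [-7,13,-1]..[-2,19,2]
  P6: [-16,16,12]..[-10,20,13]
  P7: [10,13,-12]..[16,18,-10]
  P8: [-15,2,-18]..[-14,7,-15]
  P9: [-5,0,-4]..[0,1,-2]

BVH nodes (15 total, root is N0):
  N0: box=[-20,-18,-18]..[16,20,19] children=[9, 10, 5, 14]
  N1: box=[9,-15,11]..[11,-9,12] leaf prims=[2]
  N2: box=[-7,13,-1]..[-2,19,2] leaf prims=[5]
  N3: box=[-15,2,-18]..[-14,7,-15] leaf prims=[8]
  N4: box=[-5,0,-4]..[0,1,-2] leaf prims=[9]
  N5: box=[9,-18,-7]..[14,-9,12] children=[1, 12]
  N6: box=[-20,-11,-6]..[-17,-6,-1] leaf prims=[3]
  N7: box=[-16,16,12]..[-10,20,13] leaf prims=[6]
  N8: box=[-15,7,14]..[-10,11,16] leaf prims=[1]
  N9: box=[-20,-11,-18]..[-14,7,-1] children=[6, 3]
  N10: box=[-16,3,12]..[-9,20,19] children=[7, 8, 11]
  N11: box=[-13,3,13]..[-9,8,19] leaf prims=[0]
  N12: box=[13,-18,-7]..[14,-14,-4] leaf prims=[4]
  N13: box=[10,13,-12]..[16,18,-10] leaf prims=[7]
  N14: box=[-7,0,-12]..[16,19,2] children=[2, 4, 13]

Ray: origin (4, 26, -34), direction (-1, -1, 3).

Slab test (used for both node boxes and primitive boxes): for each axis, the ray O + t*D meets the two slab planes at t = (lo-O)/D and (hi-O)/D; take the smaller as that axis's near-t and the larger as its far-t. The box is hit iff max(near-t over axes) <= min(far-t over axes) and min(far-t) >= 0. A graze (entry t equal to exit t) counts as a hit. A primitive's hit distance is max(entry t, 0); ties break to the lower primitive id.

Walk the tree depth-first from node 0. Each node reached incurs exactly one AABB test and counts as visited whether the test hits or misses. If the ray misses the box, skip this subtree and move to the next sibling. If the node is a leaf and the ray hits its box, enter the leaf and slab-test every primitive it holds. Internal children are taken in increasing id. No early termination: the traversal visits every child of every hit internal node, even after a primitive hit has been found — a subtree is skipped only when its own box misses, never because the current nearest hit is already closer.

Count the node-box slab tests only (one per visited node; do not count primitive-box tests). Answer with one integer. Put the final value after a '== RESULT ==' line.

Trace the traversal:
N0 x:[-12,24] y:[6,44] z:[16/3,53/3] -> hit [6,53/3], descend [5, 9, 10, 14]
  N5 x:[-10,-5] y:[35,44] z:[9,46/3] -> miss, prune
  N9 x:[18,24] y:[19,37] z:[16/3,11] -> miss, prune
  N10 x:[13,20] y:[6,23] z:[46/3,53/3] -> hit [46/3,53/3], descend [7, 8, 11]
    N7 x:[14,20] y:[6,10] z:[46/3,47/3] -> miss, prune
    N8 x:[14,19] y:[15,19] z:[16,50/3] -> hit [16,50/3] leaf, test {P1@t=16}
    N11 x:[13,17] y:[18,23] z:[47/3,53/3] -> miss, prune
  N14 x:[-12,11] y:[7,26] z:[22/3,12] -> hit [22/3,11], descend [2, 4, 13]
    N2 x:[6,11] y:[7,13] z:[11,12] -> hit [11,11] leaf, test {P5@t=11}
    N4 x:[4,9] y:[25,26] z:[10,32/3] -> miss, prune
    N13 x:[-12,-6] y:[8,13] z:[22/3,8] -> miss, prune

11 AABB tests over nodes [0, 5, 9, 10, 7, 8, 11, 14, 2, 4, 13]; 2 leaves entered; closest P5.

== RESULT ==
11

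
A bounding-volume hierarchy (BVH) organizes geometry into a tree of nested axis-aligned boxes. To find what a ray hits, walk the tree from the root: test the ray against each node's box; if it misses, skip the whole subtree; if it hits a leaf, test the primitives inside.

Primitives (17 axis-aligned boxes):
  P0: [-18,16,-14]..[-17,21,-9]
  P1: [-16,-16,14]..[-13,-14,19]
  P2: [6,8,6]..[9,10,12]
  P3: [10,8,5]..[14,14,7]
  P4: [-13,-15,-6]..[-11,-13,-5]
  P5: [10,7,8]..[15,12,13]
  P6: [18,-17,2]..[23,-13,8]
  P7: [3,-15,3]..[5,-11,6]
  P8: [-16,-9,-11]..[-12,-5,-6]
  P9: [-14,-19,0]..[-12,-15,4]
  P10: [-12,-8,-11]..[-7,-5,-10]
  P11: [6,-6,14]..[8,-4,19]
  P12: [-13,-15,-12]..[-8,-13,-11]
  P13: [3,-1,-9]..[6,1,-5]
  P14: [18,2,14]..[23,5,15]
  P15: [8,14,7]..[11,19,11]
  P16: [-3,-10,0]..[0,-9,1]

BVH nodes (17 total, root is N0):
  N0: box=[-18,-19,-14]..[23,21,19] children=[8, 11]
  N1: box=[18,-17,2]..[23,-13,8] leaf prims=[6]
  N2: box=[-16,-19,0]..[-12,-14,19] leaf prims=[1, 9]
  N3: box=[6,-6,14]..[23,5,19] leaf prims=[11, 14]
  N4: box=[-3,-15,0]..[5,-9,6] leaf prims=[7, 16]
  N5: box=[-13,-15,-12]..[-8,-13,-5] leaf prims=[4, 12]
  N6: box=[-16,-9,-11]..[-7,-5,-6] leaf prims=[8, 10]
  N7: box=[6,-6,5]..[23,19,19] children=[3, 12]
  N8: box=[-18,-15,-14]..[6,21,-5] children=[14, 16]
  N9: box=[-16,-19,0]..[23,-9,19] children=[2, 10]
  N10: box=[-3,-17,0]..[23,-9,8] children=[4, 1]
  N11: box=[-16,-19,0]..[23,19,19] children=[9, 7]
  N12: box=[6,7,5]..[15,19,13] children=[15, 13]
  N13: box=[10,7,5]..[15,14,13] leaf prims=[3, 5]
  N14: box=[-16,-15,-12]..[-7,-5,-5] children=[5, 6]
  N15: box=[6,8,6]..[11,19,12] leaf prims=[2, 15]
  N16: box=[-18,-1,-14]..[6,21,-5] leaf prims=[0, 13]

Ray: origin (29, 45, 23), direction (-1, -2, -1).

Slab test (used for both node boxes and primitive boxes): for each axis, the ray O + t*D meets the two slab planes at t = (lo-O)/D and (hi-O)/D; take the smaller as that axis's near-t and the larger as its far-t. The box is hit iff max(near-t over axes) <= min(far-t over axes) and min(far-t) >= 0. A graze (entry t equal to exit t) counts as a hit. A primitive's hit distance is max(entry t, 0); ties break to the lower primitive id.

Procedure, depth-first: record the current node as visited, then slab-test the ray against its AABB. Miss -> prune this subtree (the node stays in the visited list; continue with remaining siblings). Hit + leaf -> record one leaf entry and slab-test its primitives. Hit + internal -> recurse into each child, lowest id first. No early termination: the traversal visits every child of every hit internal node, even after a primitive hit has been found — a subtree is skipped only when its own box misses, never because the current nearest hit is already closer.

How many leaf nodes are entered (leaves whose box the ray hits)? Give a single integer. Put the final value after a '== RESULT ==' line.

Trace the traversal:
N0 x:[6,47] y:[12,32] z:[4,37] -> hit [12,32], descend [8, 11]
  N8 x:[23,47] y:[12,30] z:[28,37] -> hit [28,30], descend [14, 16]
    N14 x:[36,45] y:[25,30] z:[28,35] -> miss, prune
    N16 x:[23,47] y:[12,23] z:[28,37] -> miss, prune
  N11 x:[6,45] y:[13,32] z:[4,23] -> hit [13,23], descend [7, 9]
    N7 x:[6,23] y:[13,51/2] z:[4,18] -> hit [13,18], descend [3, 12]
      N3 x:[6,23] y:[20,51/2] z:[4,9] -> miss, prune
      N12 x:[14,23] y:[13,19] z:[10,18] -> hit [14,18], descend [13, 15]
        N13 x:[14,19] y:[31/2,19] z:[10,18] -> hit [31/2,18] leaf, test {P3@t=16, P5(miss)}
        N15 x:[18,23] y:[13,37/2] z:[11,17] -> miss, prune
    N9 x:[6,45] y:[27,32] z:[4,23] -> miss, prune

11 AABB tests over nodes [0, 8, 14, 16, 11, 7, 3, 12, 13, 15, 9]; 1 leaf entered; closest P3.

== RESULT ==
1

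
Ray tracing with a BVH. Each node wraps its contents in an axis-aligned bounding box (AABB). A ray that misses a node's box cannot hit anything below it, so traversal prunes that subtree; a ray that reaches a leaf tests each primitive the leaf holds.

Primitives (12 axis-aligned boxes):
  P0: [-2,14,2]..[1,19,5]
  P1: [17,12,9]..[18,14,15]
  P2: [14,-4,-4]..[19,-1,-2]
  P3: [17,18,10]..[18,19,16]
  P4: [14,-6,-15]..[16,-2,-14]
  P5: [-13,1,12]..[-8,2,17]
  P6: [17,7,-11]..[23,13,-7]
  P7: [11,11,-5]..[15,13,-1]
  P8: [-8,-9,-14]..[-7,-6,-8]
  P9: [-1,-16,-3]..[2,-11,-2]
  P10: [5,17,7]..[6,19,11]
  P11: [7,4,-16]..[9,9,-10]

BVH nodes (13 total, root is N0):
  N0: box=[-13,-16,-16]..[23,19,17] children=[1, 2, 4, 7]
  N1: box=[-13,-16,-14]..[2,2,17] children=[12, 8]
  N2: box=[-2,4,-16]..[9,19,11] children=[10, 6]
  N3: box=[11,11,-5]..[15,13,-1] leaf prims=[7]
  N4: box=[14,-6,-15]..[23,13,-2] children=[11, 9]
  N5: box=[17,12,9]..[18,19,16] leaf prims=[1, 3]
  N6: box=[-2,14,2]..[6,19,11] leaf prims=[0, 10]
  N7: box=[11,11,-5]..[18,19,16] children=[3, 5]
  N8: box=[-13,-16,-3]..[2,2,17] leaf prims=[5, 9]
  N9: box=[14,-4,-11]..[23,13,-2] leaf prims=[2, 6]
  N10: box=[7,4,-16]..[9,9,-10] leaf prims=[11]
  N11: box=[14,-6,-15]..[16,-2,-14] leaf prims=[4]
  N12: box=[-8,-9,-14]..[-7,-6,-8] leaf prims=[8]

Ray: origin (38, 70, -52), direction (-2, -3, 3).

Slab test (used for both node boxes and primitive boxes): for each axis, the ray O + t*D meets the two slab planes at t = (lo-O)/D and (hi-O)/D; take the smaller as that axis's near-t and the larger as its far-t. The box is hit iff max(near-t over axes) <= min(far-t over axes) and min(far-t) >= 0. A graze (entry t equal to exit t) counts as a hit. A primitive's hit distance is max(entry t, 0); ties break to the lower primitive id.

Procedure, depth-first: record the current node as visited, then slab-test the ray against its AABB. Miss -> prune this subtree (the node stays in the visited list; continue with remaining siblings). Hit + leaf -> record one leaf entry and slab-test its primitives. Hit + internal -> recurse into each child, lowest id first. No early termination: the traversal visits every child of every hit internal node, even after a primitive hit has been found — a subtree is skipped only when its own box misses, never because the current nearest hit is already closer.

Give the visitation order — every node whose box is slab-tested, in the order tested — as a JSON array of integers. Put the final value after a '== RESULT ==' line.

Walk:
N0 x:[15/2,51/2] y:[17,86/3] z:[12,23] -> hit [17,23], descend [1, 2, 4, 7]
  N1 x:[18,51/2] y:[68/3,86/3] z:[38/3,23] -> hit [68/3,23], descend [8, 12]
    N8 x:[18,51/2] y:[68/3,86/3] z:[49/3,23] -> hit [68/3,23] leaf, test {P5@t=23, P9(miss)}
    N12 x:[45/2,23] y:[76/3,79/3] z:[38/3,44/3] -> miss, prune
  N2 x:[29/2,20] y:[17,22] z:[12,21] -> hit [17,20], descend [6, 10]
    N6 x:[16,20] y:[17,56/3] z:[18,21] -> hit [18,56/3] leaf, test {P0@t=37/2, P10(miss)}
    N10 x:[29/2,31/2] y:[61/3,22] z:[12,14] -> miss, prune
  N4 x:[15/2,12] y:[19,76/3] z:[37/3,50/3] -> miss, prune
  N7 x:[10,27/2] y:[17,59/3] z:[47/3,68/3] -> miss, prune

Visited [0, 1, 8, 12, 2, 6, 10, 4, 7]. Tests: 9 box, 2 leaf. Nearest: P0.

== RESULT ==
[0, 1, 8, 12, 2, 6, 10, 4, 7]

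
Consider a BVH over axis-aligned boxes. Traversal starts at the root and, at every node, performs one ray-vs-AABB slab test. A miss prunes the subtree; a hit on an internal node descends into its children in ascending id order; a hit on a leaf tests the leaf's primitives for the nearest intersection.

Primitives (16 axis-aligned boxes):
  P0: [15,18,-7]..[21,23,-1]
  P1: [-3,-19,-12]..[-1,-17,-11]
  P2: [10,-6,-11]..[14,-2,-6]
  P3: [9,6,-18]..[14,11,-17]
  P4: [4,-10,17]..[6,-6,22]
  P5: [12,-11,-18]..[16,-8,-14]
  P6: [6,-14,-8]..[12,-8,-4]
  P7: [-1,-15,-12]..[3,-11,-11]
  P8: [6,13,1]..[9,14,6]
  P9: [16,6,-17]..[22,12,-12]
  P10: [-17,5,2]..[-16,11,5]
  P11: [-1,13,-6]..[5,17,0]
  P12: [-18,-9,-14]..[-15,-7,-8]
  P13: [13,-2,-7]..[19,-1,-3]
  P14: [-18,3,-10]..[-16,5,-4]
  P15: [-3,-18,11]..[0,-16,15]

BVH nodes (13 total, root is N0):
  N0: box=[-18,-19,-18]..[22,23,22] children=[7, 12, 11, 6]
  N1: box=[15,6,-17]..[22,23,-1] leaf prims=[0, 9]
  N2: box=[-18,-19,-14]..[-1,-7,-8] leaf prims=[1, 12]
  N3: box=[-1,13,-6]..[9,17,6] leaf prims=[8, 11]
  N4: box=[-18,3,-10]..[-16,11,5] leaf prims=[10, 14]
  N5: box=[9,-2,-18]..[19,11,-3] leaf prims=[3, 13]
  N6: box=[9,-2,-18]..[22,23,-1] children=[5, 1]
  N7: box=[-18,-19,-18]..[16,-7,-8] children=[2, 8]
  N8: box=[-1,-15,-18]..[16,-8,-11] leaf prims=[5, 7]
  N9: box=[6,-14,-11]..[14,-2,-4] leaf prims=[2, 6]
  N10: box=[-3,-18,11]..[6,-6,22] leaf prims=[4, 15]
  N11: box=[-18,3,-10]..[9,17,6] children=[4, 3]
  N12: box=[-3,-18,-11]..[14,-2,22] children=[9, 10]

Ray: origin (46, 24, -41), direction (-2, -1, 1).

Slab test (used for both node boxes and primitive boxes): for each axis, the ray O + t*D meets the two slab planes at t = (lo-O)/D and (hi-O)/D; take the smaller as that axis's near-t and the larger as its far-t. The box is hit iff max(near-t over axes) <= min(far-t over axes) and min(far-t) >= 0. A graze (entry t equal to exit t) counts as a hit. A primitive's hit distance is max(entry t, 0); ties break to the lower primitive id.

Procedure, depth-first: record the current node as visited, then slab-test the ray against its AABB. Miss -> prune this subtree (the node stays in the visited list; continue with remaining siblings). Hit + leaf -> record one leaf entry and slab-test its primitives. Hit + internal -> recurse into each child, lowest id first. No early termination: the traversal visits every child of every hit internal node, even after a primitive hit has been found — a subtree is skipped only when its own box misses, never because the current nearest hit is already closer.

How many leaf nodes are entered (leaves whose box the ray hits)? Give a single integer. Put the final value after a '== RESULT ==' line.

Traverse from the root:
N0 x:[12,32] y:[1,43] z:[23,63] -> hit [23,32], descend [6, 7, 11, 12]
  N6 x:[12,37/2] y:[1,26] z:[23,40] -> miss, prune
  N7 x:[15,32] y:[31,43] z:[23,33] -> hit [31,32], descend [2, 8]
    N2 x:[47/2,32] y:[31,43] z:[27,33] -> hit [31,32] leaf, test {P1(miss), P12@t=31}
    N8 x:[15,47/2] y:[32,39] z:[23,30] -> miss, prune
  N11 x:[37/2,32] y:[7,21] z:[31,47] -> miss, prune
  N12 x:[16,49/2] y:[26,42] z:[30,63] -> miss, prune

7 AABB tests over nodes [0, 6, 7, 2, 8, 11, 12]; 1 leaf entered; closest P12.

== RESULT ==
1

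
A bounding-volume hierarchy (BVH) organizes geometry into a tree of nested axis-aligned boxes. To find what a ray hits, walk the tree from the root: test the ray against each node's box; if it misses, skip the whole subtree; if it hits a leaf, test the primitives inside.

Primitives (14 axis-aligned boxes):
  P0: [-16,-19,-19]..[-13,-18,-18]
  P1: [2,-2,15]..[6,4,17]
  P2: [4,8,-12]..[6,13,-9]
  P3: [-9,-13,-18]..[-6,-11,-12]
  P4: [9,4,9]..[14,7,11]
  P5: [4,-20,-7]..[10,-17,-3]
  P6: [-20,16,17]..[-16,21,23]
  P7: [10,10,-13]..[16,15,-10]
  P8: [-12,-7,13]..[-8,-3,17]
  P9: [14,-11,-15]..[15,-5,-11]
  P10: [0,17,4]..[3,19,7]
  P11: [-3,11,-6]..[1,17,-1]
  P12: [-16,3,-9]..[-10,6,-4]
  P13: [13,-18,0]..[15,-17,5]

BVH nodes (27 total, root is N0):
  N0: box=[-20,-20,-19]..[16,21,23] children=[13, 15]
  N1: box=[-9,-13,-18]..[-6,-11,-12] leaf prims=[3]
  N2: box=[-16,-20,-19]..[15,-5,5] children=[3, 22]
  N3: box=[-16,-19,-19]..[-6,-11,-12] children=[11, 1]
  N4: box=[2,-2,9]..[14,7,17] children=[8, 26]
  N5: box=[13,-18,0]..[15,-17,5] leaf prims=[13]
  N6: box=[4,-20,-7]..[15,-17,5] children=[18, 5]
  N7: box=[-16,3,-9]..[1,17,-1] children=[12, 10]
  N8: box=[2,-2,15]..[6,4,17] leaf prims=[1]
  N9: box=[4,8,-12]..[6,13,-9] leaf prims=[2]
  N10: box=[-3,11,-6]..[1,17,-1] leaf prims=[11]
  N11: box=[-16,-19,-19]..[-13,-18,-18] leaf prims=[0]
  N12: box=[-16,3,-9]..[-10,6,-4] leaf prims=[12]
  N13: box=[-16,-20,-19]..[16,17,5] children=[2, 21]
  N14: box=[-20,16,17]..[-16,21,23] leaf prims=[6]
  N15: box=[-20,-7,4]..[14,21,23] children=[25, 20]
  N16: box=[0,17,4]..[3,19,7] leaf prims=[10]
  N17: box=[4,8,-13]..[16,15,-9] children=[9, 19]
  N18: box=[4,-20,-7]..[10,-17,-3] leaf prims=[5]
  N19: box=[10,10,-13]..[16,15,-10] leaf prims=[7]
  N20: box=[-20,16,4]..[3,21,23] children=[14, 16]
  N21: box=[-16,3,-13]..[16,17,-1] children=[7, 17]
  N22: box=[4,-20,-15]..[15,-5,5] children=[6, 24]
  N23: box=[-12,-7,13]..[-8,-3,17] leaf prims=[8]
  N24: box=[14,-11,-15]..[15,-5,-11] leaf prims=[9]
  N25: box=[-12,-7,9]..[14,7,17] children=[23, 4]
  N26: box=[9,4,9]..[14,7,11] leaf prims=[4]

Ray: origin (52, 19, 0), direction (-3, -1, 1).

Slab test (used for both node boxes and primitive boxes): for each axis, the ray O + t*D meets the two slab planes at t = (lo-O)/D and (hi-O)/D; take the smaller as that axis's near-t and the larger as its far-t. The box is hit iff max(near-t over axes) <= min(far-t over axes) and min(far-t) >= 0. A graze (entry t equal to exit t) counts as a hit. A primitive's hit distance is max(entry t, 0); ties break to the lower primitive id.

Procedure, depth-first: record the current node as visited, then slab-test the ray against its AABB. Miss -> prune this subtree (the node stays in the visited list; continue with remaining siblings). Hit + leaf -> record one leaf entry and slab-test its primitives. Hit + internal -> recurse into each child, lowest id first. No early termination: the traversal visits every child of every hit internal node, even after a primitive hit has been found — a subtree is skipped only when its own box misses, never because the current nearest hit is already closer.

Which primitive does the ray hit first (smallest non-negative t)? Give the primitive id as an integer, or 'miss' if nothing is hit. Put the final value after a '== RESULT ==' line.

Walk:
N0 x:[12,24] y:[-2,39] z:[-19,23] -> hit [12,23], descend [13, 15]
  N13 x:[12,68/3] y:[2,39] z:[-19,5] -> miss, prune
  N15 x:[38/3,24] y:[-2,26] z:[4,23] -> hit [38/3,23], descend [20, 25]
    N20 x:[49/3,24] y:[-2,3] z:[4,23] -> miss, prune
    N25 x:[38/3,64/3] y:[12,26] z:[9,17] -> hit [38/3,17], descend [4, 23]
      N4 x:[38/3,50/3] y:[12,21] z:[9,17] -> hit [38/3,50/3], descend [8, 26]
        N8 x:[46/3,50/3] y:[15,21] z:[15,17] -> hit [46/3,50/3] leaf, test {P1@t=46/3}
        N26 x:[38/3,43/3] y:[12,15] z:[9,11] -> miss, prune
      N23 x:[20,64/3] y:[22,26] z:[13,17] -> miss, prune

9 AABB tests over nodes [0, 13, 15, 20, 25, 4, 8, 26, 23]; 1 leaf entered; closest P1.

== RESULT ==
1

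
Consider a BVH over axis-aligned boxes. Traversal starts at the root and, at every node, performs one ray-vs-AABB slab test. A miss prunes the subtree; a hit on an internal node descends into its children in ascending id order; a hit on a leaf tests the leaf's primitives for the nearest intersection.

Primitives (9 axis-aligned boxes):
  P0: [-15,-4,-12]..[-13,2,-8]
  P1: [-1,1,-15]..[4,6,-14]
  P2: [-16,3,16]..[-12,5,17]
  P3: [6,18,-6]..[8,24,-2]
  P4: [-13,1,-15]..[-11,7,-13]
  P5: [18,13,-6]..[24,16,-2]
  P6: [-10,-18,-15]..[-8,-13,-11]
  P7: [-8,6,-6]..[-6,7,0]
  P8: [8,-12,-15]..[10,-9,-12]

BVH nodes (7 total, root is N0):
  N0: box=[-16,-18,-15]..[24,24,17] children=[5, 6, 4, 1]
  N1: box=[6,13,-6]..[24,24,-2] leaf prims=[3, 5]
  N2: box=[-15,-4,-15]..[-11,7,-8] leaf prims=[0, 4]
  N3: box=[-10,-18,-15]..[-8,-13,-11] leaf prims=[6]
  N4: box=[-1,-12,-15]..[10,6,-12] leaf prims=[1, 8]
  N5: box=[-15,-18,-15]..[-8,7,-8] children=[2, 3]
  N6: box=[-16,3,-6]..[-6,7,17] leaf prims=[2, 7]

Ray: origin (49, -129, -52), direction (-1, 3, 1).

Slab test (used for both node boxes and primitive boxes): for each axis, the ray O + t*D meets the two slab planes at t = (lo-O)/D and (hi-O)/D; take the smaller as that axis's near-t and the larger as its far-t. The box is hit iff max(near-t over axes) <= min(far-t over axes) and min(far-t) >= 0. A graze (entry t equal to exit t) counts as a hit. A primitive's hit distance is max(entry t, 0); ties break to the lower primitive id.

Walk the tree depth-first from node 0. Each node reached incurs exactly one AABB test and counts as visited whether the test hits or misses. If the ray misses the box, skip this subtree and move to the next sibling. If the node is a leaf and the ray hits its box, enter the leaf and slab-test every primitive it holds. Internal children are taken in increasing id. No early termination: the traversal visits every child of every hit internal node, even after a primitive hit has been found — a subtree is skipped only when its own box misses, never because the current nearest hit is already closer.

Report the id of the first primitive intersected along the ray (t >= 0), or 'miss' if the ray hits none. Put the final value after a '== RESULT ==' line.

Trace the traversal:
N0 x:[25,65] y:[37,51] z:[37,69] -> hit [37,51], descend [1, 4, 5, 6]
  N1 x:[25,43] y:[142/3,51] z:[46,50] -> miss, prune
  N4 x:[39,50] y:[39,45] z:[37,40] -> hit [39,40] leaf, test {P1(miss), P8@t=39}
  N5 x:[57,64] y:[37,136/3] z:[37,44] -> miss, prune
  N6 x:[55,65] y:[44,136/3] z:[46,69] -> miss, prune

Visited [0, 1, 4, 5, 6]. Tests: 5 box, 1 leaf. Nearest: P8.

== RESULT ==
8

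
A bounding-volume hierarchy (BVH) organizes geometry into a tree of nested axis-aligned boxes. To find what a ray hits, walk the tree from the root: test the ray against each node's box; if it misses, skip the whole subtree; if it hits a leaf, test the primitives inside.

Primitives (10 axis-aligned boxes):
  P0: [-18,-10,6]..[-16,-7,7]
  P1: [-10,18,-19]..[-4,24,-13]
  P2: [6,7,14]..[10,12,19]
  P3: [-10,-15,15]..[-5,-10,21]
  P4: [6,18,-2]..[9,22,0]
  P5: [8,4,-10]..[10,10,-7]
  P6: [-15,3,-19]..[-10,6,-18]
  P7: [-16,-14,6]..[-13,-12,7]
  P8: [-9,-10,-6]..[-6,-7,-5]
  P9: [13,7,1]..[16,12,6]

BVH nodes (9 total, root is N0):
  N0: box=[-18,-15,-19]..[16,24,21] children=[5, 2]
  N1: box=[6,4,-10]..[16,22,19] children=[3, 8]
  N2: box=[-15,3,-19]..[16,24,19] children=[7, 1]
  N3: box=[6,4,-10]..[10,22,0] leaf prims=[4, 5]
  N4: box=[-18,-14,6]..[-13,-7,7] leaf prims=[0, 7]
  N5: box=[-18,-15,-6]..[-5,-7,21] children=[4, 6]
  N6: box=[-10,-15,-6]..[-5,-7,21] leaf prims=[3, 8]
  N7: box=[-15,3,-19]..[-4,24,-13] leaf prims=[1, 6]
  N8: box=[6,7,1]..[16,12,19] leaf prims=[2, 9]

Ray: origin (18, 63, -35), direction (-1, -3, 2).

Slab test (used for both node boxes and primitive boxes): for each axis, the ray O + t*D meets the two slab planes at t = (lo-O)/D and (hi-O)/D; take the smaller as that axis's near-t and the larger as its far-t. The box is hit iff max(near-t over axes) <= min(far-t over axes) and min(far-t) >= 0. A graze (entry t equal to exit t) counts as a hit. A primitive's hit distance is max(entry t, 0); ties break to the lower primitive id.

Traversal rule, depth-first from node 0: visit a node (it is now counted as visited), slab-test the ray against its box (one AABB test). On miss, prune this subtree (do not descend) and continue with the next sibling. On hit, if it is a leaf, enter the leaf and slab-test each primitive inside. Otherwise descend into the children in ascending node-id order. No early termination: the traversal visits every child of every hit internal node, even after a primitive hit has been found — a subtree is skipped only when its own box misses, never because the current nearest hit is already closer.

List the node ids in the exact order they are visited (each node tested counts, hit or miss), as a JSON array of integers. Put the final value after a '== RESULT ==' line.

Walk:
N0 x:[2,36] y:[13,26] z:[8,28] -> hit [13,26], descend [2, 5]
  N2 x:[2,33] y:[13,20] z:[8,27] -> hit [13,20], descend [1, 7]
    N1 x:[2,12] y:[41/3,59/3] z:[25/2,27] -> miss, prune
    N7 x:[22,33] y:[13,20] z:[8,11] -> miss, prune
  N5 x:[23,36] y:[70/3,26] z:[29/2,28] -> hit [70/3,26], descend [4, 6]
    N4 x:[31,36] y:[70/3,77/3] z:[41/2,21] -> miss, prune
    N6 x:[23,28] y:[70/3,26] z:[29/2,28] -> hit [70/3,26] leaf, test {P3@t=25, P8(miss)}

7 AABB tests over nodes [0, 2, 1, 7, 5, 4, 6]; 1 leaf entered; closest P3.

== RESULT ==
[0, 2, 1, 7, 5, 4, 6]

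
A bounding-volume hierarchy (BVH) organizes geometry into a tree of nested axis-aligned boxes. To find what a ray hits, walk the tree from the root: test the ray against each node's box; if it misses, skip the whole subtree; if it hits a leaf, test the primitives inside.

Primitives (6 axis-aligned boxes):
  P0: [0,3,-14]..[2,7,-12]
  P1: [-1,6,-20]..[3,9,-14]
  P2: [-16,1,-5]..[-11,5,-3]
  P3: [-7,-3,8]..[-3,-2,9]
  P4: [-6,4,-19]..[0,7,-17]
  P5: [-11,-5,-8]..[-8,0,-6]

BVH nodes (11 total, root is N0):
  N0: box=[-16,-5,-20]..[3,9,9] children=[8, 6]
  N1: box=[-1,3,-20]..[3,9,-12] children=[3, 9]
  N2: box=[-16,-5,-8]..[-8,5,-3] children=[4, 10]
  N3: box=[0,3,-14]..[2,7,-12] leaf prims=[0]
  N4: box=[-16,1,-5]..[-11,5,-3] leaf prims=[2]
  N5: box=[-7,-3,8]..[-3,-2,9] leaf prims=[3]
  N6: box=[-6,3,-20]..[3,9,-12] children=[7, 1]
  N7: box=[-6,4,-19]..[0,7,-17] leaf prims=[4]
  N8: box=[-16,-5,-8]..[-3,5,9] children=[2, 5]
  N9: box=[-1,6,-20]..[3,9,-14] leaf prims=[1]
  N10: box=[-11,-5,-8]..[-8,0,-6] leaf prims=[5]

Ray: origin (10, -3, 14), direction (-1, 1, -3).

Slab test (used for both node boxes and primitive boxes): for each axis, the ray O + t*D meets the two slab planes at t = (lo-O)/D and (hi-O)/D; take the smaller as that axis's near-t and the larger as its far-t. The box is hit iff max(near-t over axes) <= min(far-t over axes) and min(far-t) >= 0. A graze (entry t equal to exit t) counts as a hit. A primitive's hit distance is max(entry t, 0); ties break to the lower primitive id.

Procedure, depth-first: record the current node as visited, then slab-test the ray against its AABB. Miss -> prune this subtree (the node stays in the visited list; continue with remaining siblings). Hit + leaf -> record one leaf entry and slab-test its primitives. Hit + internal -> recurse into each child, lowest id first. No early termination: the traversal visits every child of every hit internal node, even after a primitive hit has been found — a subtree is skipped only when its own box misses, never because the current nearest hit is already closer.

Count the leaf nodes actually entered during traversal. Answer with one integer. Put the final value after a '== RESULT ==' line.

Walk:
N0 x:[7,26] y:[-2,12] z:[5/3,34/3] -> hit [7,34/3], descend [6, 8]
  N6 x:[7,16] y:[6,12] z:[26/3,34/3] -> hit [26/3,34/3], descend [1, 7]
    N1 x:[7,11] y:[6,12] z:[26/3,34/3] -> hit [26/3,11], descend [3, 9]
      N3 x:[8,10] y:[6,10] z:[26/3,28/3] -> hit [26/3,28/3] leaf, test {P0@t=26/3}
      N9 x:[7,11] y:[9,12] z:[28/3,34/3] -> hit [28/3,11] leaf, test {P1@t=28/3}
    N7 x:[10,16] y:[7,10] z:[31/3,11] -> miss, prune
  N8 x:[13,26] y:[-2,8] z:[5/3,22/3] -> miss, prune

Summary -> nodes [0, 6, 1, 3, 9, 7, 8]; box-tests=7; leaf-entries=2; first=P0

== RESULT ==
2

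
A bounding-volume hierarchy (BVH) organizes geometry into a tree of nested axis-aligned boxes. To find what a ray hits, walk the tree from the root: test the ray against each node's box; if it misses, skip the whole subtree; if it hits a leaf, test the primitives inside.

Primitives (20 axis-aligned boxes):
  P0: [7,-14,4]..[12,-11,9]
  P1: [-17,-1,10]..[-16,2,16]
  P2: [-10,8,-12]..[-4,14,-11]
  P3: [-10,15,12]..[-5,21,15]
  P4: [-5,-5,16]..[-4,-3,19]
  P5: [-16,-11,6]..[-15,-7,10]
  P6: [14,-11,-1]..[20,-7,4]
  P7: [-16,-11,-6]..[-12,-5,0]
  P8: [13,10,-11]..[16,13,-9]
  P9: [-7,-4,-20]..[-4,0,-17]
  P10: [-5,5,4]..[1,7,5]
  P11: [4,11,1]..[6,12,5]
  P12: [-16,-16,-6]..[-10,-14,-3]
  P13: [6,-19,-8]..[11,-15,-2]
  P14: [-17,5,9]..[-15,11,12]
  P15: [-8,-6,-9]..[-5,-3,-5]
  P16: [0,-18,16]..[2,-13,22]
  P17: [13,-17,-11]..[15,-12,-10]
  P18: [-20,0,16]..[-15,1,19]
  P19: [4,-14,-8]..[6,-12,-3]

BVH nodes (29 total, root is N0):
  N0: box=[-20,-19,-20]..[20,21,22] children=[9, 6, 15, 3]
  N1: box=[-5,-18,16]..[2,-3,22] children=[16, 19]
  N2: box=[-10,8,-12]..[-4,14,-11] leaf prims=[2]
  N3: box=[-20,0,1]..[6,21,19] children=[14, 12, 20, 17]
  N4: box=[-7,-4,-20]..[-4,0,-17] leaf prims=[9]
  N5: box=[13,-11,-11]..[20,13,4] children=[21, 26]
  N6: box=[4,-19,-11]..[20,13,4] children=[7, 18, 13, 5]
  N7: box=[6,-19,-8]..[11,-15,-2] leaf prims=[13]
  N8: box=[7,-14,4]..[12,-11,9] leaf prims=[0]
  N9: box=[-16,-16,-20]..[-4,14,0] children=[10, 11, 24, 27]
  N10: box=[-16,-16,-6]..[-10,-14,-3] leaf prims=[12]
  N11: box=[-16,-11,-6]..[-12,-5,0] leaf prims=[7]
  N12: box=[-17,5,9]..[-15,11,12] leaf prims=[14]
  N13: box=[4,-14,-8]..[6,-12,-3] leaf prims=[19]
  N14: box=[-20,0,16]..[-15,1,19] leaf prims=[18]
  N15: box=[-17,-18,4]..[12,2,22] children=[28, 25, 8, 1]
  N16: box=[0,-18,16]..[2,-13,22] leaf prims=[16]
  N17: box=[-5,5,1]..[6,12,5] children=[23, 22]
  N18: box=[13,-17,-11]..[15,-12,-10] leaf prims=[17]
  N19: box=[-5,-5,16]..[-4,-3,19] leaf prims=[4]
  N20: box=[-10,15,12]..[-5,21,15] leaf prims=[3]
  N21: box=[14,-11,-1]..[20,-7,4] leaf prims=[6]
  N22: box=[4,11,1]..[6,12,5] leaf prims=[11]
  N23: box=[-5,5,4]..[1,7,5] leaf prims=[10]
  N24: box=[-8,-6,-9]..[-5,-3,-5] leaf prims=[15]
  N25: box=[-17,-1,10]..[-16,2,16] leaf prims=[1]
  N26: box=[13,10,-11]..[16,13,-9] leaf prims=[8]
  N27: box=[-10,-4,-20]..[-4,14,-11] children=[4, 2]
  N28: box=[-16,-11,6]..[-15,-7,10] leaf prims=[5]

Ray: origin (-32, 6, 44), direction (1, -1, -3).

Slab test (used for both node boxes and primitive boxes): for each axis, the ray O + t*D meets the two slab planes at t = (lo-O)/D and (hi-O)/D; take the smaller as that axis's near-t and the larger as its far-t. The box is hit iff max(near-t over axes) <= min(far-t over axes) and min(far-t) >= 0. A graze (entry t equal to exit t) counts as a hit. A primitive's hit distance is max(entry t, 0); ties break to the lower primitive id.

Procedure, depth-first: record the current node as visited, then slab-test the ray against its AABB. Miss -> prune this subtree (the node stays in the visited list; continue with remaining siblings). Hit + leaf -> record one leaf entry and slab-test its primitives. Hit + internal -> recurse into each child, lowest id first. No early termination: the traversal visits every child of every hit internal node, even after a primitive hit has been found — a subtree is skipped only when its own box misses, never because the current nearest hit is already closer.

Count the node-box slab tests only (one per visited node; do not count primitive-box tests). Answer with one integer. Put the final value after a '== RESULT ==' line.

Walk:
N0 x:[12,52] y:[-15,25] z:[22/3,64/3] -> hit [12,64/3], descend [3, 6, 9, 15]
  N3 x:[12,38] y:[-15,6] z:[25/3,43/3] -> miss, prune
  N6 x:[36,52] y:[-7,25] z:[40/3,55/3] -> miss, prune
  N9 x:[16,28] y:[-8,22] z:[44/3,64/3] -> hit [16,64/3], descend [10, 11, 24, 27]
    N10 x:[16,22] y:[20,22] z:[47/3,50/3] -> miss, prune
    N11 x:[16,20] y:[11,17] z:[44/3,50/3] -> hit [16,50/3] leaf, test {P7@t=16}
    N24 x:[24,27] y:[9,12] z:[49/3,53/3] -> miss, prune
    N27 x:[22,28] y:[-8,10] z:[55/3,64/3] -> miss, prune
  N15 x:[15,44] y:[4,24] z:[22/3,40/3] -> miss, prune

Visited [0, 3, 6, 9, 10, 11, 24, 27, 15]. Tests: 9 box, 1 leaf. Nearest: P7.

== RESULT ==
9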